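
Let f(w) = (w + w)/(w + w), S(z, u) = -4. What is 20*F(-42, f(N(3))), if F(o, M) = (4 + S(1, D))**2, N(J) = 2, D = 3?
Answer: 0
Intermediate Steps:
f(w) = 1 (f(w) = (2*w)/((2*w)) = (2*w)*(1/(2*w)) = 1)
F(o, M) = 0 (F(o, M) = (4 - 4)**2 = 0**2 = 0)
20*F(-42, f(N(3))) = 20*0 = 0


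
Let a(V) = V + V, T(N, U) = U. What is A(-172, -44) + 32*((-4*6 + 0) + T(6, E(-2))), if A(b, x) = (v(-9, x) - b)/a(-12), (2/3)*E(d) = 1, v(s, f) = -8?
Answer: -4361/6 ≈ -726.83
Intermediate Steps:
E(d) = 3/2 (E(d) = (3/2)*1 = 3/2)
a(V) = 2*V
A(b, x) = 1/3 + b/24 (A(b, x) = (-8 - b)/((2*(-12))) = (-8 - b)/(-24) = (-8 - b)*(-1/24) = 1/3 + b/24)
A(-172, -44) + 32*((-4*6 + 0) + T(6, E(-2))) = (1/3 + (1/24)*(-172)) + 32*((-4*6 + 0) + 3/2) = (1/3 - 43/6) + 32*((-24 + 0) + 3/2) = -41/6 + 32*(-24 + 3/2) = -41/6 + 32*(-45/2) = -41/6 - 720 = -4361/6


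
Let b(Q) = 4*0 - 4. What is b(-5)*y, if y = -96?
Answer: 384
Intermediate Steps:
b(Q) = -4 (b(Q) = 0 - 4 = -4)
b(-5)*y = -4*(-96) = 384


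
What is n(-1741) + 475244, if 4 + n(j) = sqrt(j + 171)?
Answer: 475240 + I*sqrt(1570) ≈ 4.7524e+5 + 39.623*I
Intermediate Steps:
n(j) = -4 + sqrt(171 + j) (n(j) = -4 + sqrt(j + 171) = -4 + sqrt(171 + j))
n(-1741) + 475244 = (-4 + sqrt(171 - 1741)) + 475244 = (-4 + sqrt(-1570)) + 475244 = (-4 + I*sqrt(1570)) + 475244 = 475240 + I*sqrt(1570)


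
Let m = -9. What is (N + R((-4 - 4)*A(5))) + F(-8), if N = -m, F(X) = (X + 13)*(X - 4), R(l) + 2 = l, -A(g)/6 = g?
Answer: 187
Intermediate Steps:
A(g) = -6*g
R(l) = -2 + l
F(X) = (-4 + X)*(13 + X) (F(X) = (13 + X)*(-4 + X) = (-4 + X)*(13 + X))
N = 9 (N = -1*(-9) = 9)
(N + R((-4 - 4)*A(5))) + F(-8) = (9 + (-2 + (-4 - 4)*(-6*5))) + (-52 + (-8)² + 9*(-8)) = (9 + (-2 - 8*(-30))) + (-52 + 64 - 72) = (9 + (-2 + 240)) - 60 = (9 + 238) - 60 = 247 - 60 = 187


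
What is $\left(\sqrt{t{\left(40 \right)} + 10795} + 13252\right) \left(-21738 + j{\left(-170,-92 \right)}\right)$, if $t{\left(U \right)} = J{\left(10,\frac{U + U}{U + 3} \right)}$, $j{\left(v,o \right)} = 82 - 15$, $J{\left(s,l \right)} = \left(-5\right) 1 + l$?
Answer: $-287184092 - \frac{108355 \sqrt{798166}}{43} \approx -2.8944 \cdot 10^{8}$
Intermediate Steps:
$J{\left(s,l \right)} = -5 + l$
$j{\left(v,o \right)} = 67$ ($j{\left(v,o \right)} = 82 - 15 = 67$)
$t{\left(U \right)} = -5 + \frac{2 U}{3 + U}$ ($t{\left(U \right)} = -5 + \frac{U + U}{U + 3} = -5 + \frac{2 U}{3 + U}$)
$\left(\sqrt{t{\left(40 \right)} + 10795} + 13252\right) \left(-21738 + j{\left(-170,-92 \right)}\right) = \left(\sqrt{\frac{3 \left(-5 - 40\right)}{3 + 40} + 10795} + 13252\right) \left(-21738 + 67\right) = \left(\sqrt{\frac{3 \left(-5 - 40\right)}{43} + 10795} + 13252\right) \left(-21671\right) = \left(\sqrt{3 \cdot \frac{1}{43} \left(-45\right) + 10795} + 13252\right) \left(-21671\right) = \left(\sqrt{- \frac{135}{43} + 10795} + 13252\right) \left(-21671\right) = \left(\sqrt{\frac{464050}{43}} + 13252\right) \left(-21671\right) = \left(\frac{5 \sqrt{798166}}{43} + 13252\right) \left(-21671\right) = \left(13252 + \frac{5 \sqrt{798166}}{43}\right) \left(-21671\right) = -287184092 - \frac{108355 \sqrt{798166}}{43}$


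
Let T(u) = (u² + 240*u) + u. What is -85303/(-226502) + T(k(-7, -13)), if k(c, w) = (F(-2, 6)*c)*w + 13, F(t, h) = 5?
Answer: 75156166927/226502 ≈ 3.3181e+5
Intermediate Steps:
k(c, w) = 13 + 5*c*w (k(c, w) = (5*c)*w + 13 = 5*c*w + 13 = 13 + 5*c*w)
T(u) = u² + 241*u
-85303/(-226502) + T(k(-7, -13)) = -85303/(-226502) + (13 + 5*(-7)*(-13))*(241 + (13 + 5*(-7)*(-13))) = -85303*(-1/226502) + (13 + 455)*(241 + (13 + 455)) = 85303/226502 + 468*(241 + 468) = 85303/226502 + 468*709 = 85303/226502 + 331812 = 75156166927/226502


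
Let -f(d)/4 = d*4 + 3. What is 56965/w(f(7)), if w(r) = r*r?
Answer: 56965/15376 ≈ 3.7048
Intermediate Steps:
f(d) = -12 - 16*d (f(d) = -4*(d*4 + 3) = -4*(4*d + 3) = -4*(3 + 4*d) = -12 - 16*d)
w(r) = r**2
56965/w(f(7)) = 56965/((-12 - 16*7)**2) = 56965/((-12 - 112)**2) = 56965/((-124)**2) = 56965/15376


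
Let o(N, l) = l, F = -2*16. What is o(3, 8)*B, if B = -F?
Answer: 256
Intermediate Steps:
F = -32
B = 32 (B = -1*(-32) = 32)
o(3, 8)*B = 8*32 = 256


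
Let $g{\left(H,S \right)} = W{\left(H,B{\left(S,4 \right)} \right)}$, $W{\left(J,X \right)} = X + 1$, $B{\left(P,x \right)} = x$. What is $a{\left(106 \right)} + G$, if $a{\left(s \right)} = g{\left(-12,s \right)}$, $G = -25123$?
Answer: $-25118$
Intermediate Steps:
$W{\left(J,X \right)} = 1 + X$
$g{\left(H,S \right)} = 5$ ($g{\left(H,S \right)} = 1 + 4 = 5$)
$a{\left(s \right)} = 5$
$a{\left(106 \right)} + G = 5 - 25123 = -25118$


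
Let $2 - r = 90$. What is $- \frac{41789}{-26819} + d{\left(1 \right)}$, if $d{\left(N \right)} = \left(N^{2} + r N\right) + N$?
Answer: $- \frac{2264645}{26819} \approx -84.442$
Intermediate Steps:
$r = -88$ ($r = 2 - 90 = -88$)
$d{\left(N \right)} = N^{2} - 87 N$ ($d{\left(N \right)} = \left(N^{2} - 88 N\right) + N = N^{2} - 87 N$)
$- \frac{41789}{-26819} + d{\left(1 \right)} = - \frac{41789}{-26819} + 1 \left(-87 + 1\right) = \left(-41789\right) \left(- \frac{1}{26819}\right) + 1 \left(-86\right) = \frac{41789}{26819} - 86 = - \frac{2264645}{26819}$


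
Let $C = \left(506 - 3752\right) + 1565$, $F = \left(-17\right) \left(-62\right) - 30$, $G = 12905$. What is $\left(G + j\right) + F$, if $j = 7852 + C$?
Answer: $20100$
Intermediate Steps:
$F = 1024$ ($F = 1054 - 30 = 1024$)
$C = -1681$ ($C = -3246 + 1565 = -1681$)
$j = 6171$ ($j = 7852 - 1681 = 6171$)
$\left(G + j\right) + F = \left(12905 + 6171\right) + 1024 = 19076 + 1024 = 20100$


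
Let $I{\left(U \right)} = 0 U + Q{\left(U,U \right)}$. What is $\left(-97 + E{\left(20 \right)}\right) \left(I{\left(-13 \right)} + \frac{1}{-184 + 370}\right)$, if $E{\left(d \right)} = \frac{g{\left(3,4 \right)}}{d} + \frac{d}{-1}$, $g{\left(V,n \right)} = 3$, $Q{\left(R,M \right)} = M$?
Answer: $\frac{1882843}{1240} \approx 1518.4$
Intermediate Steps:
$I{\left(U \right)} = U$ ($I{\left(U \right)} = 0 U + U = 0 + U = U$)
$E{\left(d \right)} = - d + \frac{3}{d}$ ($E{\left(d \right)} = \frac{3}{d} + \frac{d}{-1} = \frac{3}{d} + d \left(-1\right) = \frac{3}{d} - d = - d + \frac{3}{d}$)
$\left(-97 + E{\left(20 \right)}\right) \left(I{\left(-13 \right)} + \frac{1}{-184 + 370}\right) = \left(-97 + \left(\left(-1\right) 20 + \frac{3}{20}\right)\right) \left(-13 + \frac{1}{-184 + 370}\right) = \left(-97 + \left(-20 + 3 \cdot \frac{1}{20}\right)\right) \left(-13 + \frac{1}{186}\right) = \left(-97 + \left(-20 + \frac{3}{20}\right)\right) \left(-13 + \frac{1}{186}\right) = \left(-97 - \frac{397}{20}\right) \left(- \frac{2417}{186}\right) = \left(- \frac{2337}{20}\right) \left(- \frac{2417}{186}\right) = \frac{1882843}{1240}$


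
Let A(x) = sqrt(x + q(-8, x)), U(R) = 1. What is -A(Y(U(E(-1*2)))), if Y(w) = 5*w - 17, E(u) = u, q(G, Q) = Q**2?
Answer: -2*sqrt(33) ≈ -11.489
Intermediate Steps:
Y(w) = -17 + 5*w
A(x) = sqrt(x + x**2)
-A(Y(U(E(-1*2)))) = -sqrt((-17 + 5*1)*(1 + (-17 + 5*1))) = -sqrt((-17 + 5)*(1 + (-17 + 5))) = -sqrt(-12*(1 - 12)) = -sqrt(-12*(-11)) = -sqrt(132) = -2*sqrt(33)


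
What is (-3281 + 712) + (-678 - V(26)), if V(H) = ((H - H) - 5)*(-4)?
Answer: -3267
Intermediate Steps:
V(H) = 20 (V(H) = (0 - 5)*(-4) = -5*(-4) = 20)
(-3281 + 712) + (-678 - V(26)) = (-3281 + 712) + (-678 - 1*20) = -2569 + (-678 - 20) = -2569 - 698 = -3267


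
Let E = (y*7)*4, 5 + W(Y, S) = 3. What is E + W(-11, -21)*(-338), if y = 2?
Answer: 732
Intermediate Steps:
W(Y, S) = -2 (W(Y, S) = -5 + 3 = -2)
E = 56 (E = (2*7)*4 = 14*4 = 56)
E + W(-11, -21)*(-338) = 56 - 2*(-338) = 56 + 676 = 732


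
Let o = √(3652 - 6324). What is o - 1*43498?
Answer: -43498 + 4*I*√167 ≈ -43498.0 + 51.691*I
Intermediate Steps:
o = 4*I*√167 (o = √(-2672) = 4*I*√167 ≈ 51.691*I)
o - 1*43498 = 4*I*√167 - 1*43498 = 4*I*√167 - 43498 = -43498 + 4*I*√167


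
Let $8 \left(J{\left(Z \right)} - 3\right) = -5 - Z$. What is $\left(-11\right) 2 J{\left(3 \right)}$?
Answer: $-44$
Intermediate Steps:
$J{\left(Z \right)} = \frac{19}{8} - \frac{Z}{8}$ ($J{\left(Z \right)} = 3 + \frac{-5 - Z}{8} = 3 - \left(\frac{5}{8} + \frac{Z}{8}\right) = \frac{19}{8} - \frac{Z}{8}$)
$\left(-11\right) 2 J{\left(3 \right)} = \left(-11\right) 2 \left(\frac{19}{8} - \frac{3}{8}\right) = - 22 \left(\frac{19}{8} - \frac{3}{8}\right) = \left(-22\right) 2 = -44$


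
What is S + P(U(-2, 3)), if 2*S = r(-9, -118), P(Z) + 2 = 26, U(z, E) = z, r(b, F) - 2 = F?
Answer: -34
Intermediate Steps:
r(b, F) = 2 + F
P(Z) = 24 (P(Z) = -2 + 26 = 24)
S = -58 (S = (2 - 118)/2 = (½)*(-116) = -58)
S + P(U(-2, 3)) = -58 + 24 = -34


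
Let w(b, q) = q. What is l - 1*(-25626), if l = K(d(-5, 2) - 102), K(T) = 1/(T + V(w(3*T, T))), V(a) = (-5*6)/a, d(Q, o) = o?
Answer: 25549112/997 ≈ 25626.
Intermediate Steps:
V(a) = -30/a
K(T) = 1/(T - 30/T)
l = -10/997 (l = (2 - 102)/(-30 + (2 - 102)²) = -100/(-30 + (-100)²) = -100/(-30 + 10000) = -100/9970 = -100*1/9970 = -10/997 ≈ -0.010030)
l - 1*(-25626) = -10/997 - 1*(-25626) = -10/997 + 25626 = 25549112/997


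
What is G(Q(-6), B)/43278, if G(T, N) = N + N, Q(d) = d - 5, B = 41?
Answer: 41/21639 ≈ 0.0018947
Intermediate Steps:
Q(d) = -5 + d
G(T, N) = 2*N
G(Q(-6), B)/43278 = (2*41)/43278 = 82*(1/43278) = 41/21639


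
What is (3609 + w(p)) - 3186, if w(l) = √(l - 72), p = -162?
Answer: 423 + 3*I*√26 ≈ 423.0 + 15.297*I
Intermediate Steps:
w(l) = √(-72 + l)
(3609 + w(p)) - 3186 = (3609 + √(-72 - 162)) - 3186 = (3609 + √(-234)) - 3186 = (3609 + 3*I*√26) - 3186 = 423 + 3*I*√26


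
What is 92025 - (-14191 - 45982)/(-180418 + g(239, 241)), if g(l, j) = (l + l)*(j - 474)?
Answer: 26852098627/291792 ≈ 92025.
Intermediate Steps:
g(l, j) = 2*l*(-474 + j) (g(l, j) = (2*l)*(-474 + j) = 2*l*(-474 + j))
92025 - (-14191 - 45982)/(-180418 + g(239, 241)) = 92025 - (-14191 - 45982)/(-180418 + 2*239*(-474 + 241)) = 92025 - (-60173)/(-180418 + 2*239*(-233)) = 92025 - (-60173)/(-180418 - 111374) = 92025 - (-60173)/(-291792) = 92025 - (-60173)*(-1)/291792 = 92025 - 1*60173/291792 = 92025 - 60173/291792 = 26852098627/291792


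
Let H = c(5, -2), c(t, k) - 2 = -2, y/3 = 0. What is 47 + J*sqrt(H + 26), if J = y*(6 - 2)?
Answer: 47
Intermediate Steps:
y = 0 (y = 3*0 = 0)
c(t, k) = 0 (c(t, k) = 2 - 2 = 0)
J = 0 (J = 0*(6 - 2) = 0*4 = 0)
H = 0
47 + J*sqrt(H + 26) = 47 + 0*sqrt(0 + 26) = 47 + 0*sqrt(26) = 47 + 0 = 47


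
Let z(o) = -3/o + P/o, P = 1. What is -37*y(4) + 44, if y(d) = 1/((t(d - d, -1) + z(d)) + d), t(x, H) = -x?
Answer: 234/7 ≈ 33.429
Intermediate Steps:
z(o) = -2/o (z(o) = -3/o + 1/o = -2/o)
y(d) = 1/(d - 2/d) (y(d) = 1/((-(d - d) - 2/d) + d) = 1/((-1*0 - 2/d) + d) = 1/((0 - 2/d) + d) = 1/(-2/d + d) = 1/(d - 2/d))
-37*y(4) + 44 = -148/(-2 + 4**2) + 44 = -148/(-2 + 16) + 44 = -148/14 + 44 = -37*2/7 + 44 = -74/7 + 44 = 234/7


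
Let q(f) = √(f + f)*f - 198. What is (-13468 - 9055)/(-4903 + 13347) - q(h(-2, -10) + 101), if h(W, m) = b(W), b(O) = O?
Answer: 1649389/8444 - 297*√22 ≈ -1197.7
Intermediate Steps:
h(W, m) = W
q(f) = -198 + √2*f^(3/2) (q(f) = √(2*f)*f - 198 = (√2*√f)*f - 198 = √2*f^(3/2) - 198 = -198 + √2*f^(3/2))
(-13468 - 9055)/(-4903 + 13347) - q(h(-2, -10) + 101) = (-13468 - 9055)/(-4903 + 13347) - (-198 + √2*(-2 + 101)^(3/2)) = -22523/8444 - (-198 + √2*99^(3/2)) = -22523*1/8444 - (-198 + √2*(297*√11)) = -22523/8444 - (-198 + 297*√22) = -22523/8444 + (198 - 297*√22) = 1649389/8444 - 297*√22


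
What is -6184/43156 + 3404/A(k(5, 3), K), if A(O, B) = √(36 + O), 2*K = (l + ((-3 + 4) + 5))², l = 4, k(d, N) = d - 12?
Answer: -1546/10789 + 3404*√29/29 ≈ 631.96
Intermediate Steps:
k(d, N) = -12 + d
K = 50 (K = (4 + ((-3 + 4) + 5))²/2 = (4 + (1 + 5))²/2 = (4 + 6)²/2 = (½)*10² = (½)*100 = 50)
-6184/43156 + 3404/A(k(5, 3), K) = -6184/43156 + 3404/(√(36 + (-12 + 5))) = -6184*1/43156 + 3404/(√(36 - 7)) = -1546/10789 + 3404/(√29) = -1546/10789 + 3404*(√29/29) = -1546/10789 + 3404*√29/29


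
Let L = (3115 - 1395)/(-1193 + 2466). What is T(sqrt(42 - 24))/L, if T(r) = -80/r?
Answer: -1273*sqrt(2)/129 ≈ -13.956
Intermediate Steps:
L = 1720/1273 ≈ 1.3511
T(sqrt(42 - 24))/L = (-80/sqrt(42 - 24))/(1720/1273) = -80*sqrt(2)/6*(1273/1720) = -40*sqrt(2)/3*(1273/1720) = -1273*sqrt(2)/129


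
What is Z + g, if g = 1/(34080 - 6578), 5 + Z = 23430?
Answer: 644234351/27502 ≈ 23425.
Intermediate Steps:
Z = 23425 (Z = -5 + 23430 = 23425)
g = 1/27502 ≈ 3.6361e-5
Z + g = 23425 + 1/27502 = 644234351/27502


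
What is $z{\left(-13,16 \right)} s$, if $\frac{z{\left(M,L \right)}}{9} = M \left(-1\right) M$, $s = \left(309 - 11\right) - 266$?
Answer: $-48672$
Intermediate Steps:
$s = 32$ ($s = 298 - 266 = 32$)
$z{\left(M,L \right)} = - 9 M^{2}$ ($z{\left(M,L \right)} = 9 M \left(-1\right) M = 9 - M M = 9 \left(- M^{2}\right) = - 9 M^{2}$)
$z{\left(-13,16 \right)} s = - 9 \left(-13\right)^{2} \cdot 32 = \left(-9\right) 169 \cdot 32 = \left(-1521\right) 32 = -48672$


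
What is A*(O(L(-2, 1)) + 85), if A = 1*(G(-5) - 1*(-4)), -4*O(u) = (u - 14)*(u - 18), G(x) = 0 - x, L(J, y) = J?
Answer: 45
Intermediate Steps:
G(x) = -x
O(u) = -(-18 + u)*(-14 + u)/4 (O(u) = -(u - 14)*(u - 18)/4 = -(-14 + u)*(-18 + u)/4 = -(-18 + u)*(-14 + u)/4)
A = 9 (A = 1*(-1*(-5) - 1*(-4)) = 1*(5 + 4) = 1*9 = 9)
A*(O(L(-2, 1)) + 85) = 9*((-63 + 8*(-2) - 1/4*(-2)**2) + 85) = 9*((-63 - 16 - 1/4*4) + 85) = 9*((-63 - 16 - 1) + 85) = 9*(-80 + 85) = 9*5 = 45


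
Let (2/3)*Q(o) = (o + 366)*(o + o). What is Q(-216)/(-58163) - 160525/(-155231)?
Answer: 24425068775/9028700653 ≈ 2.7053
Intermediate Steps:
Q(o) = 3*o*(366 + o) (Q(o) = 3*((o + 366)*(o + o))/2 = 3*((366 + o)*(2*o))/2 = 3*(2*o*(366 + o))/2 = 3*o*(366 + o))
Q(-216)/(-58163) - 160525/(-155231) = (3*(-216)*(366 - 216))/(-58163) - 160525/(-155231) = (3*(-216)*150)*(-1/58163) - 160525*(-1/155231) = -97200*(-1/58163) + 160525/155231 = 97200/58163 + 160525/155231 = 24425068775/9028700653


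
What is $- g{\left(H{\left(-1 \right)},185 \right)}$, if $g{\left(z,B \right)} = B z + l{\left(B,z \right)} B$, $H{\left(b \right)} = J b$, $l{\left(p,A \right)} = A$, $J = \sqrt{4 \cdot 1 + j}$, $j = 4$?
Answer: $740 \sqrt{2} \approx 1046.5$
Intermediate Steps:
$J = 2 \sqrt{2}$ ($J = \sqrt{4 \cdot 1 + 4} = \sqrt{4 + 4} = \sqrt{8} = 2 \sqrt{2} \approx 2.8284$)
$H{\left(b \right)} = 2 b \sqrt{2}$ ($H{\left(b \right)} = 2 \sqrt{2} b = 2 b \sqrt{2}$)
$g{\left(z,B \right)} = 2 B z$ ($g{\left(z,B \right)} = B z + z B = B z + B z = 2 B z$)
$- g{\left(H{\left(-1 \right)},185 \right)} = - 2 \cdot 185 \cdot 2 \left(-1\right) \sqrt{2} = - 2 \cdot 185 \left(- 2 \sqrt{2}\right) = - \left(-740\right) \sqrt{2} = 740 \sqrt{2}$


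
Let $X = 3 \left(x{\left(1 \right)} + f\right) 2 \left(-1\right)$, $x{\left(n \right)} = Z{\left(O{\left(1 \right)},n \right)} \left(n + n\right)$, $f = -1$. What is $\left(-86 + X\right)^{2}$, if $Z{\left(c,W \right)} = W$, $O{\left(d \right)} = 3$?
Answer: $8464$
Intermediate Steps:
$x{\left(n \right)} = 2 n^{2}$ ($x{\left(n \right)} = n \left(n + n\right) = n 2 n = 2 n^{2}$)
$X = -6$ ($X = 3 \left(2 \cdot 1^{2} - 1\right) 2 \left(-1\right) = 3 \left(2 \cdot 1 - 1\right) 2 \left(-1\right) = 3 \left(2 - 1\right) 2 \left(-1\right) = 3 \cdot 1 \cdot 2 \left(-1\right) = 3 \cdot 2 \left(-1\right) = 6 \left(-1\right) = -6$)
$\left(-86 + X\right)^{2} = \left(-86 - 6\right)^{2} = \left(-92\right)^{2} = 8464$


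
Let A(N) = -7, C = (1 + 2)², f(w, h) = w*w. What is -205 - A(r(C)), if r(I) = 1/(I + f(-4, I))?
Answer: -198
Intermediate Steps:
f(w, h) = w²
C = 9 (C = 3² = 9)
r(I) = 1/(16 + I) (r(I) = 1/(I + (-4)²) = 1/(I + 16) = 1/(16 + I))
-205 - A(r(C)) = -205 - 1*(-7) = -205 + 7 = -198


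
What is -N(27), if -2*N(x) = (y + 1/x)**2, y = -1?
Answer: 338/729 ≈ 0.46365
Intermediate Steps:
N(x) = -(-1 + 1/x)**2/2
-N(27) = -(-1)*(-1 + 27)**2/(2*27**2) = -(-1)*26**2/(2*729) = -(-1)*676/(2*729) = -1*(-338/729) = 338/729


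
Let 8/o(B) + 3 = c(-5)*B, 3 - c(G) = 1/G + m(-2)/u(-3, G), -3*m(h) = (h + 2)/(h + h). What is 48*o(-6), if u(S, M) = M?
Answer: -640/37 ≈ -17.297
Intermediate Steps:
m(h) = -(2 + h)/(6*h) (m(h) = -(h + 2)/(3*(h + h)) = -(2 + h)/(3*(2*h)) = -(2 + h)*1/(2*h)/3 = -(2 + h)/(6*h))
c(G) = 3 - 1/G (c(G) = 3 - (1/G + ((⅙)*(-2 - 1*(-2))/(-2))/G) = 3 - (1/G + ((⅙)*(-½)*(-2 + 2))/G) = 3 - (1/G + ((⅙)*(-½)*0)/G) = 3 - (1/G + 0/G) = 3 - (1/G + 0) = 3 - 1/G)
o(B) = 8/(-3 + 16*B/5) (o(B) = 8/(-3 + (3 - 1/(-5))*B) = 8/(-3 + (3 - 1*(-⅕))*B) = 8/(-3 + (3 + ⅕)*B) = 8/(-3 + 16*B/5))
48*o(-6) = 48*(40/(-15 + 16*(-6))) = 48*(40/(-15 - 96)) = 48*(40/(-111)) = 48*(40*(-1/111)) = 48*(-40/111) = -640/37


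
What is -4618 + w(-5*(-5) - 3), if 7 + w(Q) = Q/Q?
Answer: -4624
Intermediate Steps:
w(Q) = -6 (w(Q) = -7 + Q/Q = -7 + 1 = -6)
-4618 + w(-5*(-5) - 3) = -4618 - 6 = -4624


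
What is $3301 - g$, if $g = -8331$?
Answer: $11632$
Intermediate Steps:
$3301 - g = 3301 - -8331 = 3301 + 8331 = 11632$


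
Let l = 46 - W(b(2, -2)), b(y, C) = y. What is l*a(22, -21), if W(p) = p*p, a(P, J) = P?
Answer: 924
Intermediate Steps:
W(p) = p²
l = 42 (l = 46 - 1*2² = 46 - 1*4 = 46 - 4 = 42)
l*a(22, -21) = 42*22 = 924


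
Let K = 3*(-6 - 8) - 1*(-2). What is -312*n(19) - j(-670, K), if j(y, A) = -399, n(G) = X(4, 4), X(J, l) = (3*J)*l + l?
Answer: -15825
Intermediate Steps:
X(J, l) = l + 3*J*l (X(J, l) = 3*J*l + l = l + 3*J*l)
n(G) = 52 (n(G) = 4*(1 + 3*4) = 4*(1 + 12) = 4*13 = 52)
K = -40 (K = 3*(-14) + 2 = -42 + 2 = -40)
-312*n(19) - j(-670, K) = -312*52 - 1*(-399) = -16224 + 399 = -15825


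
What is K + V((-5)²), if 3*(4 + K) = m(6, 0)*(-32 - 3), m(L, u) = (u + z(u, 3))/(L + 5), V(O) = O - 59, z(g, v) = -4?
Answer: -1114/33 ≈ -33.758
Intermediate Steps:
V(O) = -59 + O
m(L, u) = (-4 + u)/(5 + L) (m(L, u) = (u - 4)/(L + 5) = (-4 + u)/(5 + L))
K = 8/33 (K = -4 + (((-4 + 0)/(5 + 6))*(-32 - 3))/3 = -4 + ((-4/11)*(-35))/3 = -4 + (((1/11)*(-4))*(-35))/3 = -4 + (-4/11*(-35))/3 = -4 + (⅓)*(140/11) = -4 + 140/33 = 8/33 ≈ 0.24242)
K + V((-5)²) = 8/33 + (-59 + (-5)²) = 8/33 + (-59 + 25) = 8/33 - 34 = -1114/33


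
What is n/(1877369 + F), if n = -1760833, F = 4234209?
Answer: -1760833/6111578 ≈ -0.28811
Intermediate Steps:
n/(1877369 + F) = -1760833/(1877369 + 4234209) = -1760833/6111578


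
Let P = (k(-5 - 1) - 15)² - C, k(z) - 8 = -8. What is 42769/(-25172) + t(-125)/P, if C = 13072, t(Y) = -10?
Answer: -18937987/11151196 ≈ -1.6983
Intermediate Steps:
k(z) = 0 (k(z) = 8 - 8 = 0)
P = -12847 (P = (0 - 15)² - 1*13072 = (-15)² - 13072 = 225 - 13072 = -12847)
42769/(-25172) + t(-125)/P = 42769/(-25172) - 10/(-12847) = 42769*(-1/25172) - 10*(-1/12847) = -42769/25172 + 10/12847 = -18937987/11151196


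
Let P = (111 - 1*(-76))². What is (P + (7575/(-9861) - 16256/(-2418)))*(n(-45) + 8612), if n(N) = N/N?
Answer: 399039932669598/1324661 ≈ 3.0124e+8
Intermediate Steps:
n(N) = 1
P = 34969 (P = (111 + 76)² = 187² = 34969)
(P + (7575/(-9861) - 16256/(-2418)))*(n(-45) + 8612) = (34969 + (7575/(-9861) - 16256/(-2418)))*(1 + 8612) = (34969 + (7575*(-1/9861) - 16256*(-1/2418)))*8613 = (34969 + (-2525/3287 + 8128/1209))*8613 = (34969 + 23664011/3973983)*8613 = (138989875538/3973983)*8613 = 399039932669598/1324661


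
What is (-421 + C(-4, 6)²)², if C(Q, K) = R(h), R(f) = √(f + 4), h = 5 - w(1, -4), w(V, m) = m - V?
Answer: 165649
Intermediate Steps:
h = 10 (h = 5 - (-4 - 1*1) = 5 - (-4 - 1) = 5 - 1*(-5) = 5 + 5 = 10)
R(f) = √(4 + f)
C(Q, K) = √14 (C(Q, K) = √(4 + 10) = √14)
(-421 + C(-4, 6)²)² = (-421 + (√14)²)² = (-421 + 14)² = (-407)² = 165649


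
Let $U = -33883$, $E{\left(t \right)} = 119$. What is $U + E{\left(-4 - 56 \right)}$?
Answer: $-33764$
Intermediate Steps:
$U + E{\left(-4 - 56 \right)} = -33883 + 119 = -33764$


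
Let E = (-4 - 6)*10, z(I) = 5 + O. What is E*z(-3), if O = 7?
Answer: -1200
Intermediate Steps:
z(I) = 12 (z(I) = 5 + 7 = 12)
E = -100 (E = -10*10 = -100)
E*z(-3) = -100*12 = -1200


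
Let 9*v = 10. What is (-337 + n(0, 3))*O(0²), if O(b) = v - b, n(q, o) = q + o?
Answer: -3340/9 ≈ -371.11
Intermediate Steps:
v = 10/9 (v = (⅑)*10 = 10/9 ≈ 1.1111)
n(q, o) = o + q
O(b) = 10/9 - b
(-337 + n(0, 3))*O(0²) = (-337 + (3 + 0))*(10/9 - 1*0²) = (-337 + 3)*(10/9 - 1*0) = -334*(10/9 + 0) = -334*10/9 = -3340/9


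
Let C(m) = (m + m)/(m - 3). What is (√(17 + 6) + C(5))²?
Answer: (5 + √23)² ≈ 95.958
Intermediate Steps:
C(m) = 2*m/(-3 + m) (C(m) = (2*m)/(-3 + m) = 2*m/(-3 + m))
(√(17 + 6) + C(5))² = (√(17 + 6) + 2*5/(-3 + 5))² = (√23 + 2*5/2)² = (√23 + 2*5*(½))² = (√23 + 5)² = (5 + √23)²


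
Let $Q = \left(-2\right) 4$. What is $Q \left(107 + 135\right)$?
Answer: $-1936$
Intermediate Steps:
$Q = -8$
$Q \left(107 + 135\right) = - 8 \left(107 + 135\right) = \left(-8\right) 242 = -1936$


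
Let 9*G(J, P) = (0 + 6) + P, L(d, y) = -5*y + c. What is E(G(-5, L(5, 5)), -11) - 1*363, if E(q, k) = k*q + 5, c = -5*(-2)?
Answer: -347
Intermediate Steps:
c = 10
L(d, y) = 10 - 5*y (L(d, y) = -5*y + 10 = 10 - 5*y)
G(J, P) = ⅔ + P/9 (G(J, P) = ((0 + 6) + P)/9 = (6 + P)/9 = ⅔ + P/9)
E(q, k) = 5 + k*q
E(G(-5, L(5, 5)), -11) - 1*363 = (5 - 11*(⅔ + (10 - 5*5)/9)) - 1*363 = (5 - 11*(⅔ + (10 - 25)/9)) - 363 = (5 - 11*(⅔ + (⅑)*(-15))) - 363 = (5 - 11*(⅔ - 5/3)) - 363 = (5 - 11*(-1)) - 363 = (5 + 11) - 363 = 16 - 363 = -347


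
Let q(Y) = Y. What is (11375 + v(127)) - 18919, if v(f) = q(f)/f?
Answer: -7543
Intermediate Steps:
v(f) = 1 (v(f) = f/f = 1)
(11375 + v(127)) - 18919 = (11375 + 1) - 18919 = 11376 - 18919 = -7543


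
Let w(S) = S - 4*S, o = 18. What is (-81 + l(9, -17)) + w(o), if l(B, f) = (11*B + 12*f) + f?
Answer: -257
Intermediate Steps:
w(S) = -3*S
l(B, f) = 11*B + 13*f
(-81 + l(9, -17)) + w(o) = (-81 + (11*9 + 13*(-17))) - 3*18 = (-81 + (99 - 221)) - 54 = (-81 - 122) - 54 = -203 - 54 = -257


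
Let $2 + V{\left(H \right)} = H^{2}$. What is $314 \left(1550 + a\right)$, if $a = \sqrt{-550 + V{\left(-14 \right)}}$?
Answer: $486700 + 628 i \sqrt{89} \approx 4.867 \cdot 10^{5} + 5924.5 i$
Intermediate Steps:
$V{\left(H \right)} = -2 + H^{2}$
$a = 2 i \sqrt{89}$ ($a = \sqrt{-550 - \left(2 - \left(-14\right)^{2}\right)} = \sqrt{-550 + \left(-2 + 196\right)} = \sqrt{-550 + 194} = \sqrt{-356} = 2 i \sqrt{89} \approx 18.868 i$)
$314 \left(1550 + a\right) = 314 \left(1550 + 2 i \sqrt{89}\right) = 486700 + 628 i \sqrt{89}$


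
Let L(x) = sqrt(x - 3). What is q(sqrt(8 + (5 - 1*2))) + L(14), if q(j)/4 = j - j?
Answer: sqrt(11) ≈ 3.3166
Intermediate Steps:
L(x) = sqrt(-3 + x)
q(j) = 0 (q(j) = 4*(j - j) = 4*0 = 0)
q(sqrt(8 + (5 - 1*2))) + L(14) = 0 + sqrt(-3 + 14) = 0 + sqrt(11) = sqrt(11)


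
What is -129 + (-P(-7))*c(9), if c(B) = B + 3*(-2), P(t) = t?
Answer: -108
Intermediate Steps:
c(B) = -6 + B (c(B) = B - 6 = -6 + B)
-129 + (-P(-7))*c(9) = -129 + (-1*(-7))*(-6 + 9) = -129 + 7*3 = -129 + 21 = -108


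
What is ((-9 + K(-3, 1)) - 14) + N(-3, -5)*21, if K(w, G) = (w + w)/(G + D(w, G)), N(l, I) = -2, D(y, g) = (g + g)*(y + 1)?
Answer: -63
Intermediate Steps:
D(y, g) = 2*g*(1 + y) (D(y, g) = (2*g)*(1 + y) = 2*g*(1 + y))
K(w, G) = 2*w/(G + 2*G*(1 + w)) (K(w, G) = (w + w)/(G + 2*G*(1 + w)) = (2*w)/(G + 2*G*(1 + w)) = 2*w/(G + 2*G*(1 + w)))
((-9 + K(-3, 1)) - 14) + N(-3, -5)*21 = ((-9 + 2*(-3)/(1*(3 + 2*(-3)))) - 14) - 2*21 = ((-9 + 2*(-3)*1/(3 - 6)) - 14) - 42 = ((-9 + 2*(-3)*1/(-3)) - 14) - 42 = ((-9 + 2*(-3)*1*(-⅓)) - 14) - 42 = ((-9 + 2) - 14) - 42 = (-7 - 14) - 42 = -21 - 42 = -63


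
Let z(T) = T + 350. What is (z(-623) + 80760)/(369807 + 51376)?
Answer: 80487/421183 ≈ 0.19110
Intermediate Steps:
z(T) = 350 + T
(z(-623) + 80760)/(369807 + 51376) = ((350 - 623) + 80760)/(369807 + 51376) = (-273 + 80760)/421183 = 80487*(1/421183) = 80487/421183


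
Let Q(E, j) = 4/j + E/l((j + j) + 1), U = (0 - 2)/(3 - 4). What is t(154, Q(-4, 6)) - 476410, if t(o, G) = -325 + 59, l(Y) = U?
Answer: -476676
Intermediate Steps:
U = 2 (U = -2/(-1) = -2*(-1) = 2)
l(Y) = 2
Q(E, j) = E/2 + 4/j (Q(E, j) = 4/j + E/2 = E/2 + 4/j)
t(o, G) = -266
t(154, Q(-4, 6)) - 476410 = -266 - 476410 = -476676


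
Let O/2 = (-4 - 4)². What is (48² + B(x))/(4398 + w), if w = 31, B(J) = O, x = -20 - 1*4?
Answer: 2432/4429 ≈ 0.54911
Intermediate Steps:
x = -24 (x = -20 - 4 = -24)
O = 128 (O = 2*(-4 - 4)² = 2*(-8)² = 2*64 = 128)
B(J) = 128
(48² + B(x))/(4398 + w) = (48² + 128)/(4398 + 31) = (2304 + 128)/4429 = 2432*(1/4429) = 2432/4429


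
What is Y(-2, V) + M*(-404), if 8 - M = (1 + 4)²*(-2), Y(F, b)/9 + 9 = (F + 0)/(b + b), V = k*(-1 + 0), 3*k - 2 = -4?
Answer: -47053/2 ≈ -23527.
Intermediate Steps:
k = -⅔ (k = ⅔ + (⅓)*(-4) = ⅔ - 4/3 = -⅔ ≈ -0.66667)
V = ⅔ (V = -2*(-1 + 0)/3 = -⅔*(-1) = ⅔ ≈ 0.66667)
Y(F, b) = -81 + 9*F/(2*b) (Y(F, b) = -81 + 9*((F + 0)/(b + b)) = -81 + 9*(F/((2*b))) = -81 + 9*(F*(1/(2*b))) = -81 + 9*(F/(2*b)) = -81 + 9*F/(2*b))
M = 58 (M = 8 - (1 + 4)²*(-2) = 8 - 5²*(-2) = 8 - 25*(-2) = 8 - 1*(-50) = 8 + 50 = 58)
Y(-2, V) + M*(-404) = (-81 + (9/2)*(-2)/(⅔)) + 58*(-404) = (-81 + (9/2)*(-2)*(3/2)) - 23432 = (-81 - 27/2) - 23432 = -189/2 - 23432 = -47053/2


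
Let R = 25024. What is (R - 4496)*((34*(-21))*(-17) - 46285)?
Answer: -700969616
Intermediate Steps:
(R - 4496)*((34*(-21))*(-17) - 46285) = (25024 - 4496)*((34*(-21))*(-17) - 46285) = 20528*(-714*(-17) - 46285) = 20528*(12138 - 46285) = 20528*(-34147) = -700969616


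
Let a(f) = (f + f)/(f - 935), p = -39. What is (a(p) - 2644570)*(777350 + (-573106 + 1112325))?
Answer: -1695616523374519/487 ≈ -3.4818e+12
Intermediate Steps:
a(f) = 2*f/(-935 + f) (a(f) = (2*f)/(-935 + f) = 2*f/(-935 + f))
(a(p) - 2644570)*(777350 + (-573106 + 1112325)) = (2*(-39)/(-935 - 39) - 2644570)*(777350 + (-573106 + 1112325)) = (2*(-39)/(-974) - 2644570)*(777350 + 539219) = (2*(-39)*(-1/974) - 2644570)*1316569 = (39/487 - 2644570)*1316569 = -1287905551/487*1316569 = -1695616523374519/487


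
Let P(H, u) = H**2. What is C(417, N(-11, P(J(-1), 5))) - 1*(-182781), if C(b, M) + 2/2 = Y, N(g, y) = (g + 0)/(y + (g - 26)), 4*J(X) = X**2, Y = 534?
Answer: 183314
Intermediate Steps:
J(X) = X**2/4
N(g, y) = g/(-26 + g + y) (N(g, y) = g/(y + (-26 + g)) = g/(-26 + g + y))
C(b, M) = 533 (C(b, M) = -1 + 534 = 533)
C(417, N(-11, P(J(-1), 5))) - 1*(-182781) = 533 - 1*(-182781) = 533 + 182781 = 183314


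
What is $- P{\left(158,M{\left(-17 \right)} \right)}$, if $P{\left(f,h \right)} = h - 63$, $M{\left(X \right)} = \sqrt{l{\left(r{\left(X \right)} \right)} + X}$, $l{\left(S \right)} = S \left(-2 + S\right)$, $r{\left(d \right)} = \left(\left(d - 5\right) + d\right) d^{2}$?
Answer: $63 - \sqrt{127057966} \approx -11209.0$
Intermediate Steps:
$r{\left(d \right)} = d^{2} \left(-5 + 2 d\right)$ ($r{\left(d \right)} = \left(\left(-5 + d\right) + d\right) d^{2} = \left(-5 + 2 d\right) d^{2} = d^{2} \left(-5 + 2 d\right)$)
$M{\left(X \right)} = \sqrt{X + X^{2} \left(-5 + 2 X\right) \left(-2 + X^{2} \left(-5 + 2 X\right)\right)}$ ($M{\left(X \right)} = \sqrt{X^{2} \left(-5 + 2 X\right) \left(-2 + X^{2} \left(-5 + 2 X\right)\right) + X} = \sqrt{X + X^{2} \left(-5 + 2 X\right) \left(-2 + X^{2} \left(-5 + 2 X\right)\right)}$)
$P{\left(f,h \right)} = -63 + h$ ($P{\left(f,h \right)} = h - 63 = -63 + h$)
$- P{\left(158,M{\left(-17 \right)} \right)} = - (-63 + \sqrt{- 17 \left(1 - 17 \left(-5 + 2 \left(-17\right)\right) \left(-2 + \left(-17\right)^{2} \left(-5 + 2 \left(-17\right)\right)\right)\right)}) = - (-63 + \sqrt{- 17 \left(1 - 17 \left(-5 - 34\right) \left(-2 + 289 \left(-5 - 34\right)\right)\right)}) = - (-63 + \sqrt{- 17 \left(1 - - 663 \left(-2 + 289 \left(-39\right)\right)\right)}) = - (-63 + \sqrt{- 17 \left(1 - - 663 \left(-2 - 11271\right)\right)}) = - (-63 + \sqrt{- 17 \left(1 - \left(-663\right) \left(-11273\right)\right)}) = - (-63 + \sqrt{- 17 \left(1 - 7473999\right)}) = - (-63 + \sqrt{\left(-17\right) \left(-7473998\right)}) = - (-63 + \sqrt{127057966}) = 63 - \sqrt{127057966}$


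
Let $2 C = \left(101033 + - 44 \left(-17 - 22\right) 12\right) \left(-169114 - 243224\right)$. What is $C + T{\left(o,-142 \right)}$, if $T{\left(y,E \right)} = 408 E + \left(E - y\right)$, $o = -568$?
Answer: $-25075362135$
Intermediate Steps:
$T{\left(y,E \right)} = - y + 409 E$
$C = -25075304625$ ($C = \frac{\left(101033 + - 44 \left(-17 - 22\right) 12\right) \left(-169114 - 243224\right)}{2} = \frac{\left(101033 + - 44 \left(-17 - 22\right) 12\right) \left(-412338\right)}{2} = \frac{\left(101033 + \left(-44\right) \left(-39\right) 12\right) \left(-412338\right)}{2} = \frac{\left(101033 + 1716 \cdot 12\right) \left(-412338\right)}{2} = \frac{\left(101033 + 20592\right) \left(-412338\right)}{2} = \frac{121625 \left(-412338\right)}{2} = \frac{1}{2} \left(-50150609250\right) = -25075304625$)
$C + T{\left(o,-142 \right)} = -25075304625 + \left(\left(-1\right) \left(-568\right) + 409 \left(-142\right)\right) = -25075304625 + \left(568 - 58078\right) = -25075304625 - 57510 = -25075362135$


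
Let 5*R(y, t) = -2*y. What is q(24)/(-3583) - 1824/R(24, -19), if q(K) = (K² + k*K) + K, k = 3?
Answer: 680098/3583 ≈ 189.81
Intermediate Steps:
q(K) = K² + 4*K (q(K) = (K² + 3*K) + K = K² + 4*K)
R(y, t) = -2*y/5 (R(y, t) = (-2*y)/5 = -2*y/5)
q(24)/(-3583) - 1824/R(24, -19) = (24*(4 + 24))/(-3583) - 1824/((-⅖*24)) = (24*28)*(-1/3583) - 1824/(-48/5) = 672*(-1/3583) - 1824*(-5/48) = -672/3583 + 190 = 680098/3583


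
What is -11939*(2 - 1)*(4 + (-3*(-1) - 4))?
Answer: -35817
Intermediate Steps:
-11939*(2 - 1)*(4 + (-3*(-1) - 4)) = -11939*(4 + (3 - 4)) = -11939*(4 - 1) = -11939*3 = -35817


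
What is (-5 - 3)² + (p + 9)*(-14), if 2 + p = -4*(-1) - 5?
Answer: -20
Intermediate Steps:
p = -3 (p = -2 + (-4*(-1) - 5) = -2 + (4 - 5) = -2 - 1 = -3)
(-5 - 3)² + (p + 9)*(-14) = (-5 - 3)² + (-3 + 9)*(-14) = (-8)² + 6*(-14) = 64 - 84 = -20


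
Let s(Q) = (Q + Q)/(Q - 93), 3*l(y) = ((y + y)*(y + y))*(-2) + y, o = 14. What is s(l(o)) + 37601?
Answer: 22975247/611 ≈ 37603.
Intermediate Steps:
l(y) = -8*y²/3 + y/3 (l(y) = (((y + y)*(y + y))*(-2) + y)/3 = (((2*y)*(2*y))*(-2) + y)/3 = ((4*y²)*(-2) + y)/3 = (-8*y² + y)/3 = (y - 8*y²)/3 = -8*y²/3 + y/3)
s(Q) = 2*Q/(-93 + Q) (s(Q) = (2*Q)/(-93 + Q) = 2*Q/(-93 + Q))
s(l(o)) + 37601 = 2*((⅓)*14*(1 - 8*14))/(-93 + (⅓)*14*(1 - 8*14)) + 37601 = 2*((⅓)*14*(1 - 112))/(-93 + (⅓)*14*(1 - 112)) + 37601 = 2*((⅓)*14*(-111))/(-93 + (⅓)*14*(-111)) + 37601 = 2*(-518)/(-93 - 518) + 37601 = 2*(-518)/(-611) + 37601 = 2*(-518)*(-1/611) + 37601 = 1036/611 + 37601 = 22975247/611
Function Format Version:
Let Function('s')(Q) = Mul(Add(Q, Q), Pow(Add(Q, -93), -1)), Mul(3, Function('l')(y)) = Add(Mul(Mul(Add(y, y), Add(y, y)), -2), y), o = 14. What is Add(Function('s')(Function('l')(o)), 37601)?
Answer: Rational(22975247, 611) ≈ 37603.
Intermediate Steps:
Function('l')(y) = Add(Mul(Rational(-8, 3), Pow(y, 2)), Mul(Rational(1, 3), y)) (Function('l')(y) = Mul(Rational(1, 3), Add(Mul(Mul(Add(y, y), Add(y, y)), -2), y)) = Mul(Rational(1, 3), Add(Mul(Mul(Mul(2, y), Mul(2, y)), -2), y)) = Mul(Rational(1, 3), Add(Mul(Mul(4, Pow(y, 2)), -2), y)) = Mul(Rational(1, 3), Add(Mul(-8, Pow(y, 2)), y)) = Mul(Rational(1, 3), Add(y, Mul(-8, Pow(y, 2)))) = Add(Mul(Rational(-8, 3), Pow(y, 2)), Mul(Rational(1, 3), y)))
Function('s')(Q) = Mul(2, Q, Pow(Add(-93, Q), -1)) (Function('s')(Q) = Mul(Mul(2, Q), Pow(Add(-93, Q), -1)) = Mul(2, Q, Pow(Add(-93, Q), -1)))
Add(Function('s')(Function('l')(o)), 37601) = Add(Mul(2, Mul(Rational(1, 3), 14, Add(1, Mul(-8, 14))), Pow(Add(-93, Mul(Rational(1, 3), 14, Add(1, Mul(-8, 14)))), -1)), 37601) = Add(Mul(2, Mul(Rational(1, 3), 14, Add(1, -112)), Pow(Add(-93, Mul(Rational(1, 3), 14, Add(1, -112))), -1)), 37601) = Add(Mul(2, Mul(Rational(1, 3), 14, -111), Pow(Add(-93, Mul(Rational(1, 3), 14, -111)), -1)), 37601) = Add(Mul(2, -518, Pow(Add(-93, -518), -1)), 37601) = Add(Mul(2, -518, Pow(-611, -1)), 37601) = Add(Mul(2, -518, Rational(-1, 611)), 37601) = Add(Rational(1036, 611), 37601) = Rational(22975247, 611)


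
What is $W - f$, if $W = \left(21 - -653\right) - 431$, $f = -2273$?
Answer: $2516$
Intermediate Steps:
$W = 243$ ($W = \left(21 + 653\right) - 431 = 674 - 431 = 243$)
$W - f = 243 - -2273 = 243 + 2273 = 2516$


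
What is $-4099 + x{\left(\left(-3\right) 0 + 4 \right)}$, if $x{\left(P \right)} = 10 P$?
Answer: $-4059$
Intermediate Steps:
$-4099 + x{\left(\left(-3\right) 0 + 4 \right)} = -4099 + 10 \left(\left(-3\right) 0 + 4\right) = -4099 + 10 \left(0 + 4\right) = -4099 + 10 \cdot 4 = -4099 + 40 = -4059$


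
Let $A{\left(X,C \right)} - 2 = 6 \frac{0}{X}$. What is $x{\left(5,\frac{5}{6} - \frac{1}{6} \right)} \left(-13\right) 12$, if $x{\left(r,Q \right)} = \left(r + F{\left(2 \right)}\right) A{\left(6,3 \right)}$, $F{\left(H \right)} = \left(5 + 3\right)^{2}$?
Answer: $-21528$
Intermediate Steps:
$F{\left(H \right)} = 64$ ($F{\left(H \right)} = 8^{2} = 64$)
$A{\left(X,C \right)} = 2$ ($A{\left(X,C \right)} = 2 + 6 \frac{0}{X} = 2 + 6 \cdot 0 = 2 + 0 = 2$)
$x{\left(r,Q \right)} = 128 + 2 r$ ($x{\left(r,Q \right)} = \left(r + 64\right) 2 = \left(64 + r\right) 2 = 128 + 2 r$)
$x{\left(5,\frac{5}{6} - \frac{1}{6} \right)} \left(-13\right) 12 = \left(128 + 2 \cdot 5\right) \left(-13\right) 12 = \left(128 + 10\right) \left(-13\right) 12 = 138 \left(-13\right) 12 = \left(-1794\right) 12 = -21528$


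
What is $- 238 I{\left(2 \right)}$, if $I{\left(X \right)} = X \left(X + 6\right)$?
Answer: $-3808$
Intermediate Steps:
$I{\left(X \right)} = X \left(6 + X\right)$
$- 238 I{\left(2 \right)} = - 238 \cdot 2 \left(6 + 2\right) = - 238 \cdot 2 \cdot 8 = \left(-238\right) 16 = -3808$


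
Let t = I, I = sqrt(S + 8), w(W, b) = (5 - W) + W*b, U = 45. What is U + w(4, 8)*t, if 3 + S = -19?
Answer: 45 + 33*I*sqrt(14) ≈ 45.0 + 123.47*I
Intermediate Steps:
S = -22 (S = -3 - 19 = -22)
w(W, b) = 5 - W + W*b
I = I*sqrt(14) (I = sqrt(-22 + 8) = sqrt(-14) = I*sqrt(14) ≈ 3.7417*I)
t = I*sqrt(14) ≈ 3.7417*I
U + w(4, 8)*t = 45 + (5 - 1*4 + 4*8)*(I*sqrt(14)) = 45 + (5 - 4 + 32)*(I*sqrt(14)) = 45 + 33*(I*sqrt(14)) = 45 + 33*I*sqrt(14)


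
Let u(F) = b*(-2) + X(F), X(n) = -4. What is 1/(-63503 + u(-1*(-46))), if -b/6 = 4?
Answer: -1/63459 ≈ -1.5758e-5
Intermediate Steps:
b = -24 (b = -6*4 = -24)
u(F) = 44 (u(F) = -24*(-2) - 4 = 48 - 4 = 44)
1/(-63503 + u(-1*(-46))) = 1/(-63503 + 44) = 1/(-63459) = -1/63459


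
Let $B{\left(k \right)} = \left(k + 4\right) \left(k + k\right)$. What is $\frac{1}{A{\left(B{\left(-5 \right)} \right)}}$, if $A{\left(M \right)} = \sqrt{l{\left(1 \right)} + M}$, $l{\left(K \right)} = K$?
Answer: $\frac{\sqrt{11}}{11} \approx 0.30151$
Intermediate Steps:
$B{\left(k \right)} = 2 k \left(4 + k\right)$ ($B{\left(k \right)} = \left(4 + k\right) 2 k = 2 k \left(4 + k\right)$)
$A{\left(M \right)} = \sqrt{1 + M}$
$\frac{1}{A{\left(B{\left(-5 \right)} \right)}} = \frac{1}{\sqrt{1 + 2 \left(-5\right) \left(4 - 5\right)}} = \frac{1}{\sqrt{1 + 2 \left(-5\right) \left(-1\right)}} = \frac{1}{\sqrt{1 + 10}} = \frac{1}{\sqrt{11}} = \frac{\sqrt{11}}{11}$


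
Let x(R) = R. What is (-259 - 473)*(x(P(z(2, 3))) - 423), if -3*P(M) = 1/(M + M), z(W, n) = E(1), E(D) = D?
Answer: 309758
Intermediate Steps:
z(W, n) = 1
P(M) = -1/(6*M) (P(M) = -1/(3*(M + M)) = -1/(2*M)/3 = -1/(6*M))
(-259 - 473)*(x(P(z(2, 3))) - 423) = (-259 - 473)*(-⅙/1 - 423) = -732*(-⅙*1 - 423) = -732*(-⅙ - 423) = -732*(-2539/6) = 309758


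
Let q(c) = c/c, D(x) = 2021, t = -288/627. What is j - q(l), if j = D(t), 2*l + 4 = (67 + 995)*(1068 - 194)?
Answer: 2020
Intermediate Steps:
t = -96/209 (t = -288*1/627 = -96/209 ≈ -0.45933)
l = 464092 (l = -2 + ((67 + 995)*(1068 - 194))/2 = -2 + (1062*874)/2 = -2 + (½)*928188 = -2 + 464094 = 464092)
j = 2021
q(c) = 1
j - q(l) = 2021 - 1*1 = 2021 - 1 = 2020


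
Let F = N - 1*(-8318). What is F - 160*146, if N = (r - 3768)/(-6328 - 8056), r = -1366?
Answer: -108179497/7192 ≈ -15042.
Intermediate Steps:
N = 2567/7192 (N = (-1366 - 3768)/(-6328 - 8056) = -5134/(-14384) = -5134*(-1/14384) = 2567/7192 ≈ 0.35692)
F = 59825623/7192 (F = 2567/7192 - 1*(-8318) = 2567/7192 + 8318 = 59825623/7192 ≈ 8318.4)
F - 160*146 = 59825623/7192 - 160*146 = 59825623/7192 - 23360 = -108179497/7192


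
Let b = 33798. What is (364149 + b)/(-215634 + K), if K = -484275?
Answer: -132649/233303 ≈ -0.56857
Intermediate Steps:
(364149 + b)/(-215634 + K) = (364149 + 33798)/(-215634 - 484275) = 397947/(-699909) = 397947*(-1/699909) = -132649/233303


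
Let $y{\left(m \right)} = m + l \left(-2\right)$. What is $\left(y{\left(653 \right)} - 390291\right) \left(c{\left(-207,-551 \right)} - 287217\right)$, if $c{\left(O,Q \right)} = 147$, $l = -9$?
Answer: $111848213400$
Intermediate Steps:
$y{\left(m \right)} = 18 + m$ ($y{\left(m \right)} = m - -18 = m + 18 = 18 + m$)
$\left(y{\left(653 \right)} - 390291\right) \left(c{\left(-207,-551 \right)} - 287217\right) = \left(\left(18 + 653\right) - 390291\right) \left(147 - 287217\right) = \left(671 - 390291\right) \left(-287070\right) = \left(-389620\right) \left(-287070\right) = 111848213400$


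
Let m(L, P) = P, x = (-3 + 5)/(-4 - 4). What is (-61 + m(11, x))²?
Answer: 60025/16 ≈ 3751.6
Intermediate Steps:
x = -¼ (x = 2/(-8) = 2*(-⅛) = -¼ ≈ -0.25000)
(-61 + m(11, x))² = (-61 - ¼)² = (-245/4)² = 60025/16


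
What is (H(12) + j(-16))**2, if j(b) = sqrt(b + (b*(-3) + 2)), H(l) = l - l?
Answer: 34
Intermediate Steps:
H(l) = 0
j(b) = sqrt(2 - 2*b) (j(b) = sqrt(b + (-3*b + 2)) = sqrt(b + (2 - 3*b)) = sqrt(2 - 2*b))
(H(12) + j(-16))**2 = (0 + sqrt(2 - 2*(-16)))**2 = (0 + sqrt(2 + 32))**2 = (0 + sqrt(34))**2 = (sqrt(34))**2 = 34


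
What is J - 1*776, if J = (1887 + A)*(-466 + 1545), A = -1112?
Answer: 835449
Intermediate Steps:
J = 836225 (J = (1887 - 1112)*(-466 + 1545) = 775*1079 = 836225)
J - 1*776 = 836225 - 1*776 = 836225 - 776 = 835449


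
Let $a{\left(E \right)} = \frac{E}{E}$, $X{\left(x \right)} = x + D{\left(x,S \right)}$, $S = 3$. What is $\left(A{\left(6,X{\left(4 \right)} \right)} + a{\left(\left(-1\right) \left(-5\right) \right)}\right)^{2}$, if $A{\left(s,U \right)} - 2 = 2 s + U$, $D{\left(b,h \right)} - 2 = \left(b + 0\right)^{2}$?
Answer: $1369$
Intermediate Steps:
$D{\left(b,h \right)} = 2 + b^{2}$ ($D{\left(b,h \right)} = 2 + \left(b + 0\right)^{2} = 2 + b^{2}$)
$X{\left(x \right)} = 2 + x + x^{2}$ ($X{\left(x \right)} = x + \left(2 + x^{2}\right) = 2 + x + x^{2}$)
$a{\left(E \right)} = 1$
$A{\left(s,U \right)} = 2 + U + 2 s$ ($A{\left(s,U \right)} = 2 + \left(2 s + U\right) = 2 + \left(U + 2 s\right) = 2 + U + 2 s$)
$\left(A{\left(6,X{\left(4 \right)} \right)} + a{\left(\left(-1\right) \left(-5\right) \right)}\right)^{2} = \left(\left(2 + \left(2 + 4 + 4^{2}\right) + 2 \cdot 6\right) + 1\right)^{2} = \left(\left(2 + \left(2 + 4 + 16\right) + 12\right) + 1\right)^{2} = \left(\left(2 + 22 + 12\right) + 1\right)^{2} = \left(36 + 1\right)^{2} = 37^{2} = 1369$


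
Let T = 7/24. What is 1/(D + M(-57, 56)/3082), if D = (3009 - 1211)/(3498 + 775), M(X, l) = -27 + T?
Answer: 316065264/130255471 ≈ 2.4265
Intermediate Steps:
T = 7/24 (T = 7*(1/24) = 7/24 ≈ 0.29167)
M(X, l) = -641/24 (M(X, l) = -27 + 7/24 = -641/24)
D = 1798/4273 ≈ 0.42078
1/(D + M(-57, 56)/3082) = 1/(1798/4273 - 641/24/3082) = 1/(1798/4273 - 641/24*1/3082) = 1/(1798/4273 - 641/73968) = 1/(130255471/316065264) = 316065264/130255471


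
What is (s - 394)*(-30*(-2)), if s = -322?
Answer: -42960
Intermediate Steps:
(s - 394)*(-30*(-2)) = (-322 - 394)*(-30*(-2)) = -716*60 = -42960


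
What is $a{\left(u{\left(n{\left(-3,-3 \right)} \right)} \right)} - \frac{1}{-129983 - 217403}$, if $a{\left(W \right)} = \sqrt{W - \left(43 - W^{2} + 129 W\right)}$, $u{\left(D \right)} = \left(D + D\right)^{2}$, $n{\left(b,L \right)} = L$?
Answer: $\frac{1}{347386} + i \sqrt{3355} \approx 2.8786 \cdot 10^{-6} + 57.922 i$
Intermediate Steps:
$u{\left(D \right)} = 4 D^{2}$ ($u{\left(D \right)} = \left(2 D\right)^{2} = 4 D^{2}$)
$a{\left(W \right)} = \sqrt{-43 + W^{2} - 128 W}$ ($a{\left(W \right)} = \sqrt{W - \left(43 - W^{2} + 129 W\right)} = \sqrt{-43 + W^{2} - 128 W}$)
$a{\left(u{\left(n{\left(-3,-3 \right)} \right)} \right)} - \frac{1}{-129983 - 217403} = \sqrt{-43 + \left(4 \left(-3\right)^{2}\right)^{2} - 128 \cdot 4 \left(-3\right)^{2}} - \frac{1}{-129983 - 217403} = \sqrt{-43 + \left(4 \cdot 9\right)^{2} - 128 \cdot 4 \cdot 9} - \frac{1}{-347386} = \sqrt{-43 + 36^{2} - 4608} - - \frac{1}{347386} = \sqrt{-43 + 1296 - 4608} + \frac{1}{347386} = \sqrt{-3355} + \frac{1}{347386} = i \sqrt{3355} + \frac{1}{347386} = \frac{1}{347386} + i \sqrt{3355}$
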